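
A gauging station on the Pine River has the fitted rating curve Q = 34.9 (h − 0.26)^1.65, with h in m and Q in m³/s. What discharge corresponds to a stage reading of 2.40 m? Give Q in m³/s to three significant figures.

Q = 34.9 × (2.40 − 0.26)^1.65 = 34.9 × 2.14^1.65 = 122.5 m³/s

122 m³/s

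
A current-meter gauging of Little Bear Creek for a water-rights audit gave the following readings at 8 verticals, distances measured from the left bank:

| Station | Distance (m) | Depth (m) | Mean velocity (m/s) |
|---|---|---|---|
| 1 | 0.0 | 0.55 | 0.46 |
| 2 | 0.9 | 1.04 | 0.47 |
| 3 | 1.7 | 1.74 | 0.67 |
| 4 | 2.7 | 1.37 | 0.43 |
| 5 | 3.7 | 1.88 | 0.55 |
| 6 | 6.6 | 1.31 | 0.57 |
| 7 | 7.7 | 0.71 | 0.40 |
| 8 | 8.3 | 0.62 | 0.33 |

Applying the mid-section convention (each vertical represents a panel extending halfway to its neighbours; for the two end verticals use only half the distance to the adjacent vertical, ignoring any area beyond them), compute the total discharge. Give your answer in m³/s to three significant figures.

w_1 = (0.9 − 0.0)/2 = 0.45 m; q_1 = 0.46 × 0.55 × 0.45 = 0.1139 m³/s
w_2 = (1.7 − 0.0)/2 = 0.85 m; q_2 = 0.47 × 1.04 × 0.85 = 0.4155 m³/s
w_3 = (2.7 − 0.9)/2 = 0.9 m; q_3 = 0.67 × 1.74 × 0.9 = 1.049 m³/s
w_4 = (3.7 − 1.7)/2 = 1 m; q_4 = 0.43 × 1.37 × 1 = 0.5891 m³/s
w_5 = (6.6 − 2.7)/2 = 1.95 m; q_5 = 0.55 × 1.88 × 1.95 = 2.016 m³/s
w_6 = (7.7 − 3.7)/2 = 2 m; q_6 = 0.57 × 1.31 × 2 = 1.493 m³/s
w_7 = (8.3 − 6.6)/2 = 0.85 m; q_7 = 0.40 × 0.71 × 0.85 = 0.2414 m³/s
w_8 = (8.3 − 7.7)/2 = 0.3 m; q_8 = 0.33 × 0.62 × 0.3 = 0.06138 m³/s
Q = Σ qᵢ = 5.980 m³/s

5.98 m³/s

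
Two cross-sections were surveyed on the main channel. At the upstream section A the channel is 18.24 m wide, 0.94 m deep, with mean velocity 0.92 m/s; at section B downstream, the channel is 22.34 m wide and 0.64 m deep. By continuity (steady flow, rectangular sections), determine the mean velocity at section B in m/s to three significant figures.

Q = A₁V₁ = (18.24×0.94) × 0.92 = 15.77 m³/s
A₂ = 22.34 × 0.64 = 14.30 m²
V₂ = Q/A₂ = 15.77/14.30 = 1.103 m/s

1.10 m/s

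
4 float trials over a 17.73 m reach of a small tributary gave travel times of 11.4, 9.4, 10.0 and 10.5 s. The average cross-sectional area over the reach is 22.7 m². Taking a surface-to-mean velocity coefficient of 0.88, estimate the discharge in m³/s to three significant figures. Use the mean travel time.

t̄ = (11.4 + 9.4 + 10.0 + 10.5) / 4 = 10.325 s
v_surface = L / t̄ = 17.73 / 10.325 = 1.717 m/s
v_mean = 0.88 × 1.717 = 1.511 m/s
Q = A × v_mean = 22.7 × 1.511 = 34.30 m³/s

34.3 m³/s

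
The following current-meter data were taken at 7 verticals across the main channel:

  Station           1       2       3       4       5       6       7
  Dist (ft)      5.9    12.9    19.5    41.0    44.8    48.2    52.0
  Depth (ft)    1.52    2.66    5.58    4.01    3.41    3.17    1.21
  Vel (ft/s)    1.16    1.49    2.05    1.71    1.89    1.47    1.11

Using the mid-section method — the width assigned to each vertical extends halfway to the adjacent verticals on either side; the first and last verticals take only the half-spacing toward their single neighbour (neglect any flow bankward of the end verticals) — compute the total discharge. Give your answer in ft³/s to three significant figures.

323 ft³/s

w_1 = (12.9 − 5.9)/2 = 3.5 ft; q_1 = 1.16 × 1.52 × 3.5 = 6.171 ft³/s
w_2 = (19.5 − 5.9)/2 = 6.8 ft; q_2 = 1.49 × 2.66 × 6.8 = 26.95 ft³/s
w_3 = (41.0 − 12.9)/2 = 14.05 ft; q_3 = 2.05 × 5.58 × 14.05 = 160.7 ft³/s
w_4 = (44.8 − 19.5)/2 = 12.65 ft; q_4 = 1.71 × 4.01 × 12.65 = 86.74 ft³/s
w_5 = (48.2 − 41.0)/2 = 3.6 ft; q_5 = 1.89 × 3.41 × 3.6 = 23.20 ft³/s
w_6 = (52.0 − 44.8)/2 = 3.6 ft; q_6 = 1.47 × 3.17 × 3.6 = 16.78 ft³/s
w_7 = (52.0 − 48.2)/2 = 1.9 ft; q_7 = 1.11 × 1.21 × 1.9 = 2.552 ft³/s
Q = Σ qᵢ = 323.1 ft³/s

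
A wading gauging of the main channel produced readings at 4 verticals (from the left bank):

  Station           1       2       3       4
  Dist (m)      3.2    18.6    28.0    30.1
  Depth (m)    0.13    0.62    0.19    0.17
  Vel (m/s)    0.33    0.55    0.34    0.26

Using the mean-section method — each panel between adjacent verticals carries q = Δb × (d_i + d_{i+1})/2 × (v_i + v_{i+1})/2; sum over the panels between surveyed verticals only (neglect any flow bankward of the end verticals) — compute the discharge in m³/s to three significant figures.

4.35 m³/s

Panel 1-2: Δb = 15.4 m, d̄ = (0.13+0.62)/2 = 0.375, v̄ = (0.33+0.55)/2 = 0.44 → q = 15.4×0.375×0.44 = 2.541 m³/s
Panel 2-3: Δb = 9.4 m, d̄ = (0.62+0.19)/2 = 0.405, v̄ = (0.55+0.34)/2 = 0.445 → q = 9.4×0.405×0.445 = 1.694 m³/s
Panel 3-4: Δb = 2.1 m, d̄ = (0.19+0.17)/2 = 0.18, v̄ = (0.34+0.26)/2 = 0.3 → q = 2.1×0.18×0.3 = 0.1134 m³/s
Q = Σ q = 4.349 m³/s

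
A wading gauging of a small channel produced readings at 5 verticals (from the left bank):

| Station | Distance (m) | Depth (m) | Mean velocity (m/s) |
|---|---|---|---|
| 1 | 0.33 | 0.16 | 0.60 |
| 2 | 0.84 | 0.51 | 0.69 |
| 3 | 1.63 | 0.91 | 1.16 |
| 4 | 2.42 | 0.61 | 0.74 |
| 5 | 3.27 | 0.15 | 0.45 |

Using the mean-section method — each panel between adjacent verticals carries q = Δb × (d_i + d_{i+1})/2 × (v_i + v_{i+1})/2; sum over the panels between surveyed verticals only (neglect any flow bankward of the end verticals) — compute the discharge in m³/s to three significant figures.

Panel 1-2: Δb = 0.51 m, d̄ = (0.16+0.51)/2 = 0.335, v̄ = (0.60+0.69)/2 = 0.645 → q = 0.51×0.335×0.645 = 0.1102 m³/s
Panel 2-3: Δb = 0.79 m, d̄ = (0.51+0.91)/2 = 0.71, v̄ = (0.69+1.16)/2 = 0.925 → q = 0.79×0.71×0.925 = 0.5188 m³/s
Panel 3-4: Δb = 0.79 m, d̄ = (0.91+0.61)/2 = 0.76, v̄ = (1.16+0.74)/2 = 0.95 → q = 0.79×0.76×0.95 = 0.5704 m³/s
Panel 4-5: Δb = 0.85 m, d̄ = (0.61+0.15)/2 = 0.38, v̄ = (0.74+0.45)/2 = 0.595 → q = 0.85×0.38×0.595 = 0.1922 m³/s
Q = Σ q = 1.392 m³/s

1.39 m³/s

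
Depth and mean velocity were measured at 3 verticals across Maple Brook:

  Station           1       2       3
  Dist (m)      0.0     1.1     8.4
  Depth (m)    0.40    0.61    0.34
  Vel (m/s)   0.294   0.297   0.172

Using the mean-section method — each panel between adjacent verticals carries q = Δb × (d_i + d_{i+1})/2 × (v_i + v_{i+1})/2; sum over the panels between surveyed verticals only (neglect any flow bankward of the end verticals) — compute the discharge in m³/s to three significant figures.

0.977 m³/s

Panel 1-2: Δb = 1.1 m, d̄ = (0.40+0.61)/2 = 0.505, v̄ = (0.294+0.297)/2 = 0.2955 → q = 1.1×0.505×0.2955 = 0.1642 m³/s
Panel 2-3: Δb = 7.3 m, d̄ = (0.61+0.34)/2 = 0.475, v̄ = (0.297+0.172)/2 = 0.2345 → q = 7.3×0.475×0.2345 = 0.8131 m³/s
Q = Σ q = 0.9773 m³/s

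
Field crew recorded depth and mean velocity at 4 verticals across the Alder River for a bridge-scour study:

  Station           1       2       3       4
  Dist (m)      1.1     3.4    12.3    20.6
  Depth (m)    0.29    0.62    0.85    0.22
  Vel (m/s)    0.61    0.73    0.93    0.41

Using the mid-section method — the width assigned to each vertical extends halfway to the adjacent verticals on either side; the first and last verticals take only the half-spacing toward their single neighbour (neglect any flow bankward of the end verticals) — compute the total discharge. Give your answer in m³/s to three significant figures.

9.91 m³/s

w_1 = (3.4 − 1.1)/2 = 1.15 m; q_1 = 0.61 × 0.29 × 1.15 = 0.2034 m³/s
w_2 = (12.3 − 1.1)/2 = 5.6 m; q_2 = 0.73 × 0.62 × 5.6 = 2.535 m³/s
w_3 = (20.6 − 3.4)/2 = 8.6 m; q_3 = 0.93 × 0.85 × 8.6 = 6.798 m³/s
w_4 = (20.6 − 12.3)/2 = 4.15 m; q_4 = 0.41 × 0.22 × 4.15 = 0.3743 m³/s
Q = Σ qᵢ = 9.911 m³/s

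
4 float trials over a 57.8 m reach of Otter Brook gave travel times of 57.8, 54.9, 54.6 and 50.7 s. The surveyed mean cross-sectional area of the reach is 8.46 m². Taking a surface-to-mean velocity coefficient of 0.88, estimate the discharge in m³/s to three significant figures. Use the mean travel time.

t̄ = (57.8 + 54.9 + 54.6 + 50.7) / 4 = 54.5 s
v_surface = L / t̄ = 57.8 / 54.5 = 1.061 m/s
v_mean = 0.88 × 1.061 = 0.9333 m/s
Q = A × v_mean = 8.46 × 0.9333 = 7.896 m³/s

7.90 m³/s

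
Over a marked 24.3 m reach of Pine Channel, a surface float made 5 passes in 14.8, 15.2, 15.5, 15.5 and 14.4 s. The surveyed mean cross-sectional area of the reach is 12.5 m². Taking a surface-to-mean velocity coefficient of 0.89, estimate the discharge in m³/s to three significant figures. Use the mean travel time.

t̄ = (14.8 + 15.2 + 15.5 + 15.5 + 14.4) / 5 = 15.08 s
v_surface = L / t̄ = 24.3 / 15.08 = 1.611 m/s
v_mean = 0.89 × 1.611 = 1.434 m/s
Q = A × v_mean = 12.5 × 1.434 = 17.93 m³/s

17.9 m³/s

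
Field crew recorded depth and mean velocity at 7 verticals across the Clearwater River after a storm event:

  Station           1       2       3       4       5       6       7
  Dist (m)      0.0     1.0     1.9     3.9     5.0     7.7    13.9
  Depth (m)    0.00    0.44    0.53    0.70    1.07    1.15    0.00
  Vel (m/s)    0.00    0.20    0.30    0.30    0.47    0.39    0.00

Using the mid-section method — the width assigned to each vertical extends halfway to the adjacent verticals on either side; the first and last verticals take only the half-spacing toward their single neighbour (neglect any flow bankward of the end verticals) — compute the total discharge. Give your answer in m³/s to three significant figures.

3.59 m³/s

w_2 = (1.9 − 0.0)/2 = 0.95 m; q_2 = 0.20 × 0.44 × 0.95 = 0.08360 m³/s
w_3 = (3.9 − 1.0)/2 = 1.45 m; q_3 = 0.30 × 0.53 × 1.45 = 0.2306 m³/s
w_4 = (5.0 − 1.9)/2 = 1.55 m; q_4 = 0.30 × 0.70 × 1.55 = 0.3255 m³/s
w_5 = (7.7 − 3.9)/2 = 1.9 m; q_5 = 0.47 × 1.07 × 1.9 = 0.9555 m³/s
w_6 = (13.9 − 5.0)/2 = 4.45 m; q_6 = 0.39 × 1.15 × 4.45 = 1.996 m³/s
Stations 1, 7 contribute zero (depth or velocity is 0).
Q = Σ qᵢ = 3.591 m³/s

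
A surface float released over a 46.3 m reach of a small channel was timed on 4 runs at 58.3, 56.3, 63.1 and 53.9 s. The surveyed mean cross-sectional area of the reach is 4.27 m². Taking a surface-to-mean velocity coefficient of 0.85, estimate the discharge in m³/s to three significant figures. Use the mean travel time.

2.90 m³/s

t̄ = (58.3 + 56.3 + 63.1 + 53.9) / 4 = 57.9 s
v_surface = L / t̄ = 46.3 / 57.9 = 0.7997 m/s
v_mean = 0.85 × 0.7997 = 0.6797 m/s
Q = A × v_mean = 4.27 × 0.6797 = 2.902 m³/s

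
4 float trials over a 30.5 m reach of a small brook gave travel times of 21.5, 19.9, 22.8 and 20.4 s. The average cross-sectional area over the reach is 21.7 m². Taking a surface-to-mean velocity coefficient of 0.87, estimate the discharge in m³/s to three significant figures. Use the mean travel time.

t̄ = (21.5 + 19.9 + 22.8 + 20.4) / 4 = 21.15 s
v_surface = L / t̄ = 30.5 / 21.15 = 1.442 m/s
v_mean = 0.87 × 1.442 = 1.255 m/s
Q = A × v_mean = 21.7 × 1.255 = 27.23 m³/s

27.2 m³/s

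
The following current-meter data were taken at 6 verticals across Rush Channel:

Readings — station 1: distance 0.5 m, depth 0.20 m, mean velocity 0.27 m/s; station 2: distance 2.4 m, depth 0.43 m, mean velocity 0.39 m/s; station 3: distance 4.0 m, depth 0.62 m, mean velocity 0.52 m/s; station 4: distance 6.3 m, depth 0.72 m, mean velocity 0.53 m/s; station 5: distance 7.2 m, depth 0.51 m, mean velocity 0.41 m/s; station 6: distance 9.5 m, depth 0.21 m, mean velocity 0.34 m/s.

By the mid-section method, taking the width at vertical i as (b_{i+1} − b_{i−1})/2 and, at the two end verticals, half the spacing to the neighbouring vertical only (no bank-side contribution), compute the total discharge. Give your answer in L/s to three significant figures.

w_1 = (2.4 − 0.5)/2 = 0.95 m; q_1 = 0.27 × 0.20 × 0.95 = 0.05130 m³/s
w_2 = (4.0 − 0.5)/2 = 1.75 m; q_2 = 0.39 × 0.43 × 1.75 = 0.2935 m³/s
w_3 = (6.3 − 2.4)/2 = 1.95 m; q_3 = 0.52 × 0.62 × 1.95 = 0.6287 m³/s
w_4 = (7.2 − 4.0)/2 = 1.6 m; q_4 = 0.53 × 0.72 × 1.6 = 0.6106 m³/s
w_5 = (9.5 − 6.3)/2 = 1.6 m; q_5 = 0.41 × 0.51 × 1.6 = 0.3346 m³/s
w_6 = (9.5 − 7.2)/2 = 1.15 m; q_6 = 0.34 × 0.21 × 1.15 = 0.08211 m³/s
Q = Σ qᵢ = 2.001 m³/s
= 2.001 × 1000 = 2001 L/s

2000 L/s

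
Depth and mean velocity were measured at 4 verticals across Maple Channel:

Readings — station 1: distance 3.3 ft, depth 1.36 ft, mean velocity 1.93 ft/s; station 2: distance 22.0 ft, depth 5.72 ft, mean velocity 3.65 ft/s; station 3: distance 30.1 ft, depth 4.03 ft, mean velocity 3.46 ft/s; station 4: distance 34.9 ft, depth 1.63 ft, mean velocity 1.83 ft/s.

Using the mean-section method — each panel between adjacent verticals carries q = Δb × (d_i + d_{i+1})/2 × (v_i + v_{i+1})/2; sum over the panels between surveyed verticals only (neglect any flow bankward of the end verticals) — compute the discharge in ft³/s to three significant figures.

361 ft³/s

Panel 1-2: Δb = 18.7 ft, d̄ = (1.36+5.72)/2 = 3.54, v̄ = (1.93+3.65)/2 = 2.79 → q = 18.7×3.54×2.79 = 184.7 ft³/s
Panel 2-3: Δb = 8.1 ft, d̄ = (5.72+4.03)/2 = 4.875, v̄ = (3.65+3.46)/2 = 3.555 → q = 8.1×4.875×3.555 = 140.4 ft³/s
Panel 3-4: Δb = 4.8 ft, d̄ = (4.03+1.63)/2 = 2.83, v̄ = (3.46+1.83)/2 = 2.645 → q = 4.8×2.83×2.645 = 35.93 ft³/s
Q = Σ q = 361.0 ft³/s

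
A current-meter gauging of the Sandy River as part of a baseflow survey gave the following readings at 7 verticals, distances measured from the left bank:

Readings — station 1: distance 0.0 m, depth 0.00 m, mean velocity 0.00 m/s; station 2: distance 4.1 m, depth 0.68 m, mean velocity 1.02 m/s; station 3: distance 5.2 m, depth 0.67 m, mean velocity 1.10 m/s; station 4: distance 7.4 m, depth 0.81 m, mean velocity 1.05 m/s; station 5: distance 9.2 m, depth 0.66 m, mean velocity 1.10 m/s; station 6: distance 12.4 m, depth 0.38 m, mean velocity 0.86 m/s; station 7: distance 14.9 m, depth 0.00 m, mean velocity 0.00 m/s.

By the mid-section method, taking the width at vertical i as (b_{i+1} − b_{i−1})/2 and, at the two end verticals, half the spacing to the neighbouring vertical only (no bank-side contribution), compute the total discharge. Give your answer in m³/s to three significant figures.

7.47 m³/s

w_2 = (5.2 − 0.0)/2 = 2.6 m; q_2 = 1.02 × 0.68 × 2.6 = 1.803 m³/s
w_3 = (7.4 − 4.1)/2 = 1.65 m; q_3 = 1.10 × 0.67 × 1.65 = 1.216 m³/s
w_4 = (9.2 − 5.2)/2 = 2 m; q_4 = 1.05 × 0.81 × 2 = 1.701 m³/s
w_5 = (12.4 − 7.4)/2 = 2.5 m; q_5 = 1.10 × 0.66 × 2.5 = 1.815 m³/s
w_6 = (14.9 − 9.2)/2 = 2.85 m; q_6 = 0.86 × 0.38 × 2.85 = 0.9314 m³/s
Stations 1, 7 contribute zero (depth or velocity is 0).
Q = Σ qᵢ = 7.467 m³/s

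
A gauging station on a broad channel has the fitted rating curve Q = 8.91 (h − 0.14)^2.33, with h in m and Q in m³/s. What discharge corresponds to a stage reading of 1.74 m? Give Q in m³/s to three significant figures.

Q = 8.91 × (1.74 − 0.14)^2.33 = 8.91 × 1.6^2.33 = 26.64 m³/s

26.6 m³/s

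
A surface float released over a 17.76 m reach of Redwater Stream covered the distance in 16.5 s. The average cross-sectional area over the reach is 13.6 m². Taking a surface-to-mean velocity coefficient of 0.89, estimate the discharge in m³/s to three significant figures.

v_surface = L / t̄ = 17.76 / 16.5 = 1.076 m/s
v_mean = 0.89 × 1.076 = 0.9580 m/s
Q = A × v_mean = 13.6 × 0.9580 = 13.03 m³/s

13.0 m³/s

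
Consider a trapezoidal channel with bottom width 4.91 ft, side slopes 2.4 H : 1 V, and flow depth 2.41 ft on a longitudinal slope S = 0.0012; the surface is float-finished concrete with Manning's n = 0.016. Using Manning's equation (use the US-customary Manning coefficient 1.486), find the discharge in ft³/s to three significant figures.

108 ft³/s

A = (b + z·y)·y = (4.91 + 2.4×2.41)×2.41 = 25.77 ft²
P = b + 2y√(1+z²) = 4.91 + 2×2.41×√(1+2.4²) = 17.44 ft
R = A/P = 25.77/17.44 = 1.478 ft
Q = (1.486/n)·A·R^(2/3)·S^(1/2) = (1.486/0.016) × 25.77 × 1.478^(2/3) × 0.0012^(1/2) = 107.6 ft³/s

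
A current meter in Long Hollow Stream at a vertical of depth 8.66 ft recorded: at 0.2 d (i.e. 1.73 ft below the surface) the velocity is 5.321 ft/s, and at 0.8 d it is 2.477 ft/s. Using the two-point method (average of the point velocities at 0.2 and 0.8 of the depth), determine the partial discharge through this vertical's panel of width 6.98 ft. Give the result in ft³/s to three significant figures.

236 ft³/s

v̄ = (5.321 + 2.477) / 2 = 3.899 ft/s
q = v̄ × d × w = 3.899 × 8.66 × 6.98 = 235.7 ft³/s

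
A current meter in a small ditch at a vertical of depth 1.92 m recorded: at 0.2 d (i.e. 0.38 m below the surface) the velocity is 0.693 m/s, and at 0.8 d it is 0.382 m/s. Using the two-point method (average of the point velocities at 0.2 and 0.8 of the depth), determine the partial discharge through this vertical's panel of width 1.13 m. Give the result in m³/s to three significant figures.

1.17 m³/s

v̄ = (0.693 + 0.382) / 2 = 0.5375 m/s
q = v̄ × d × w = 0.5375 × 1.92 × 1.13 = 1.166 m³/s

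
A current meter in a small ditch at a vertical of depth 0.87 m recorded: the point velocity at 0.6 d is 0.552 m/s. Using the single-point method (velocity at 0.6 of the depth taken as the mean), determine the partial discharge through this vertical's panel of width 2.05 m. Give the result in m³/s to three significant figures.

v̄ = v₀.₆ = 0.552 m/s
q = v̄ × d × w = 0.5520 × 0.87 × 2.05 = 0.9845 m³/s

0.984 m³/s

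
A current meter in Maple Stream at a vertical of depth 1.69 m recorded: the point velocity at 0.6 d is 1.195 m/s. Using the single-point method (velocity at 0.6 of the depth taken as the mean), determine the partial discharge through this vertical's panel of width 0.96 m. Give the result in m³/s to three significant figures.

v̄ = v₀.₆ = 1.195 m/s
q = v̄ × d × w = 1.195 × 1.69 × 0.96 = 1.939 m³/s

1.94 m³/s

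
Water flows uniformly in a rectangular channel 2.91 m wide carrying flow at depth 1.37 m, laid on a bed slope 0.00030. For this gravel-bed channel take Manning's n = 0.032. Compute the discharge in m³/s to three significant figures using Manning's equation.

1.71 m³/s

A = b·y = 2.91 × 1.37 = 3.987 m²
P = b + 2y = 2.91 + 2×1.37 = 5.650 m
R = A/P = 3.987/5.650 = 0.7056 m
Q = (1/n)·A·R^(2/3)·S^(1/2) = (1/0.032) × 3.987 × 0.7056^(2/3) × 0.00030^(1/2) = 1.710 m³/s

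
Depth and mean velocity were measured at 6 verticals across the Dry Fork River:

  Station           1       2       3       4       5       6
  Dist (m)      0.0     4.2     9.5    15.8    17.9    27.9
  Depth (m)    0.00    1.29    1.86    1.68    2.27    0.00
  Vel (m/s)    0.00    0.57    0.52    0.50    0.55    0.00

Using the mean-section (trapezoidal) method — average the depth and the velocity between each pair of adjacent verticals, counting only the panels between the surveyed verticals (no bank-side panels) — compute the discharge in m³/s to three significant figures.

16.3 m³/s

Panel 1-2: Δb = 4.2 m, d̄ = (0.00+1.29)/2 = 0.645, v̄ = (0.00+0.57)/2 = 0.285 → q = 4.2×0.645×0.285 = 0.7721 m³/s
Panel 2-3: Δb = 5.3 m, d̄ = (1.29+1.86)/2 = 1.575, v̄ = (0.57+0.52)/2 = 0.545 → q = 5.3×1.575×0.545 = 4.549 m³/s
Panel 3-4: Δb = 6.3 m, d̄ = (1.86+1.68)/2 = 1.77, v̄ = (0.52+0.50)/2 = 0.51 → q = 6.3×1.77×0.51 = 5.687 m³/s
Panel 4-5: Δb = 2.1 m, d̄ = (1.68+2.27)/2 = 1.975, v̄ = (0.50+0.55)/2 = 0.525 → q = 2.1×1.975×0.525 = 2.177 m³/s
Panel 5-6: Δb = 10 m, d̄ = (2.27+0.00)/2 = 1.135, v̄ = (0.55+0.00)/2 = 0.275 → q = 10×1.135×0.275 = 3.121 m³/s
Q = Σ q = 16.31 m³/s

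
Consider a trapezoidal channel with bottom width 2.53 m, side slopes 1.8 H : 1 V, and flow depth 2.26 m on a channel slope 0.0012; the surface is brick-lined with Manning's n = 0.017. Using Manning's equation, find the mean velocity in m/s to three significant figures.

2.38 m/s

A = (b + z·y)·y = (2.53 + 1.8×2.26)×2.26 = 14.91 m²
P = b + 2y√(1+z²) = 2.53 + 2×2.26×√(1+1.8²) = 11.84 m
R = A/P = 14.91/11.84 = 1.260 m
Q = (1/n)·A·R^(2/3)·S^(1/2) = (1/0.017) × 14.91 × 1.260^(2/3) × 0.0012^(1/2) = 35.44 m³/s
V = Q/A = 35.44/14.91 = 2.377 m/s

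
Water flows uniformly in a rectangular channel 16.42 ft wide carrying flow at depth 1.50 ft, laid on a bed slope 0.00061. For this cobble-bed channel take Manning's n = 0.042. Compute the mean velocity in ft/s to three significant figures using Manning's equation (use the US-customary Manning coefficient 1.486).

1.02 ft/s

A = b·y = 16.42 × 1.50 = 24.63 ft²
P = b + 2y = 16.42 + 2×1.50 = 19.42 ft
R = A/P = 24.63/19.42 = 1.268 ft
Q = (1.486/n)·A·R^(2/3)·S^(1/2) = (1.486/0.042) × 24.63 × 1.268^(2/3) × 0.00061^(1/2) = 25.22 ft³/s
V = Q/A = 25.22/24.63 = 1.024 ft/s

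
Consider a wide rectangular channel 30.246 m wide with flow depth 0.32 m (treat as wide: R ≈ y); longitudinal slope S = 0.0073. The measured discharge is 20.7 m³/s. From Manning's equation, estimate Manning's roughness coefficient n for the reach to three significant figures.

A = b·y = 30.246 × 0.32 = 9.679 m²
Wide channel: R ≈ y = 0.32 m
n = (1/Q)·A·R^(2/3)·S^(1/2) = (1/20.7) × 9.679 × 0.4678 × 0.08544 = 0.01869

0.0187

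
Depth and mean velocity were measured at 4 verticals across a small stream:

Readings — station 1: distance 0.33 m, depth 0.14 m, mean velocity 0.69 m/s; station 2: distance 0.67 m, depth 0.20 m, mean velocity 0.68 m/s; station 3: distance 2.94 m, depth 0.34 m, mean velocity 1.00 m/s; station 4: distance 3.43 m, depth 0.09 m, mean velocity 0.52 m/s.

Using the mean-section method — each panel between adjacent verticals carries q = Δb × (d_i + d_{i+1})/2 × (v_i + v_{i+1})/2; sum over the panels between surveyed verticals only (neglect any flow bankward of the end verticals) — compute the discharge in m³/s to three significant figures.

Panel 1-2: Δb = 0.34 m, d̄ = (0.14+0.20)/2 = 0.17, v̄ = (0.69+0.68)/2 = 0.685 → q = 0.34×0.17×0.685 = 0.03959 m³/s
Panel 2-3: Δb = 2.27 m, d̄ = (0.20+0.34)/2 = 0.27, v̄ = (0.68+1.00)/2 = 0.84 → q = 2.27×0.27×0.84 = 0.5148 m³/s
Panel 3-4: Δb = 0.49 m, d̄ = (0.34+0.09)/2 = 0.215, v̄ = (1.00+0.52)/2 = 0.76 → q = 0.49×0.215×0.76 = 0.08007 m³/s
Q = Σ q = 0.6345 m³/s

0.634 m³/s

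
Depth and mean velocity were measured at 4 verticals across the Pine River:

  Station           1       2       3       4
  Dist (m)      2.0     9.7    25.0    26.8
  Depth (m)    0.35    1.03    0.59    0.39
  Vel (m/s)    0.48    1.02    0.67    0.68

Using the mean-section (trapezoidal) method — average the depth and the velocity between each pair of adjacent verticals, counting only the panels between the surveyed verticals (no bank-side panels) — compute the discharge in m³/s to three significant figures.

15.1 m³/s

Panel 1-2: Δb = 7.7 m, d̄ = (0.35+1.03)/2 = 0.69, v̄ = (0.48+1.02)/2 = 0.75 → q = 7.7×0.69×0.75 = 3.985 m³/s
Panel 2-3: Δb = 15.3 m, d̄ = (1.03+0.59)/2 = 0.81, v̄ = (1.02+0.67)/2 = 0.845 → q = 15.3×0.81×0.845 = 10.47 m³/s
Panel 3-4: Δb = 1.8 m, d̄ = (0.59+0.39)/2 = 0.49, v̄ = (0.67+0.68)/2 = 0.675 → q = 1.8×0.49×0.675 = 0.5954 m³/s
Q = Σ q = 15.05 m³/s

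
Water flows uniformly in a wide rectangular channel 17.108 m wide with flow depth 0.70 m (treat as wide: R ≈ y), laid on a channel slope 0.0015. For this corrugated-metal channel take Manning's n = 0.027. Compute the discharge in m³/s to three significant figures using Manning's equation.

A = b·y = 17.108 × 0.70 = 11.98 m²
Wide channel: R ≈ y = 0.70 m
Q = (1/n)·A·R^(2/3)·S^(1/2) = (1/0.027) × 11.98 × 0.7000^(2/3) × 0.0015^(1/2) = 13.54 m³/s

13.5 m³/s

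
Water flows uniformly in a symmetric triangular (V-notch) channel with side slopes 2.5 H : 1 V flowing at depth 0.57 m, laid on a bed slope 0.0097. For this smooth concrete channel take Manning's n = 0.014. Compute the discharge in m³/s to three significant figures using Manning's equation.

2.36 m³/s

A = z·y² = 2.5×0.57² = 0.8123 m²
P = 2y√(1+z²) = 2×0.57×√(1+2.5²) = 3.070 m
R = A/P = 0.8123/3.070 = 0.2646 m
Q = (1/n)·A·R^(2/3)·S^(1/2) = (1/0.014) × 0.8123 × 0.2646^(2/3) × 0.0097^(1/2) = 2.355 m³/s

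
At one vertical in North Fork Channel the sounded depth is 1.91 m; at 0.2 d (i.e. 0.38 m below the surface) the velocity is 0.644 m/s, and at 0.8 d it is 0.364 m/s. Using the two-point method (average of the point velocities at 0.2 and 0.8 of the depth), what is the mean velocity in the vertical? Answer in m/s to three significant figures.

0.504 m/s

v̄ = (0.644 + 0.364) / 2 = 0.5040 m/s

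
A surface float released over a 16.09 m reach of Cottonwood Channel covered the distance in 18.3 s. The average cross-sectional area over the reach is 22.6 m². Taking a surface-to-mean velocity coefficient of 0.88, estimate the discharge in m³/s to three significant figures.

v_surface = L / t̄ = 16.09 / 18.3 = 0.8792 m/s
v_mean = 0.88 × 0.8792 = 0.7737 m/s
Q = A × v_mean = 22.6 × 0.7737 = 17.49 m³/s

17.5 m³/s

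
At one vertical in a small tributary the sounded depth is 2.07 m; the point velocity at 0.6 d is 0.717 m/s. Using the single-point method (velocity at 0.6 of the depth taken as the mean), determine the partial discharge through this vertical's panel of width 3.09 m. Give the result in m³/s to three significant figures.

v̄ = v₀.₆ = 0.717 m/s
q = v̄ × d × w = 0.7170 × 2.07 × 3.09 = 4.586 m³/s

4.59 m³/s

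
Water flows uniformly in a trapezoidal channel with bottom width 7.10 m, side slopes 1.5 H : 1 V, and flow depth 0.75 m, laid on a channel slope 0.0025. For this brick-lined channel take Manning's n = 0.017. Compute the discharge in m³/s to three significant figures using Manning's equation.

13.3 m³/s

A = (b + z·y)·y = (7.10 + 1.5×0.75)×0.75 = 6.169 m²
P = b + 2y√(1+z²) = 7.10 + 2×0.75×√(1+1.5²) = 9.804 m
R = A/P = 6.169/9.804 = 0.6292 m
Q = (1/n)·A·R^(2/3)·S^(1/2) = (1/0.017) × 6.169 × 0.6292^(2/3) × 0.0025^(1/2) = 13.32 m³/s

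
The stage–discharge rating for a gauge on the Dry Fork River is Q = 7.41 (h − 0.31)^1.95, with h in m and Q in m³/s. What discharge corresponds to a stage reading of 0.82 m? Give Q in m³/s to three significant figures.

Q = 7.41 × (0.82 − 0.31)^1.95 = 7.41 × 0.51^1.95 = 1.993 m³/s

1.99 m³/s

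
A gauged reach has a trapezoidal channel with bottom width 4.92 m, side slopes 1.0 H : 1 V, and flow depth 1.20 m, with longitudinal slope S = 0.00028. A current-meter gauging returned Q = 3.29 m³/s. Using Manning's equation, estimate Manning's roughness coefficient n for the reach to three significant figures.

A = (b + z·y)·y = (4.92 + 1.0×1.20)×1.20 = 7.344 m²
P = b + 2y√(1+z²) = 4.92 + 2×1.20×√(1+1.0²) = 8.314 m
R = A/P = 7.344/8.314 = 0.8833 m
n = (1/Q)·A·R^(2/3)·S^(1/2) = (1/3.29) × 7.344 × 0.9206 × 0.01673 = 0.03439

0.0344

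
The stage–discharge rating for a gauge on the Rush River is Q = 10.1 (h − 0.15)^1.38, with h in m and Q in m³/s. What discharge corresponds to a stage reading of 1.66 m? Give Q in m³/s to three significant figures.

Q = 10.1 × (1.66 − 0.15)^1.38 = 10.1 × 1.51^1.38 = 17.84 m³/s

17.8 m³/s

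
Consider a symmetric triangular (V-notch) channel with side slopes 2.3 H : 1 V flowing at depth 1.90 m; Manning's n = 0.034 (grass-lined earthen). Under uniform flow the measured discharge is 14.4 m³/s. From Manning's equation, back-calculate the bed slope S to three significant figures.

0.00418

A = z·y² = 2.3×1.90² = 8.303 m²
P = 2y√(1+z²) = 2×1.90×√(1+2.3²) = 9.530 m
R = A/P = 8.303/9.530 = 0.8712 m
S = (Q·n / (1·A·R^(2/3)))² = (14.4×0.034 / (1×8.303×0.9122))² = 0.004179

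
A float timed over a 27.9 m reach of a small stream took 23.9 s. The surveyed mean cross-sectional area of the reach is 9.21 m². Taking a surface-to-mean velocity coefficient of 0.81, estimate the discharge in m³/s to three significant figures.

v_surface = L / t̄ = 27.9 / 23.9 = 1.167 m/s
v_mean = 0.81 × 1.167 = 0.9456 m/s
Q = A × v_mean = 9.21 × 0.9456 = 8.709 m³/s

8.71 m³/s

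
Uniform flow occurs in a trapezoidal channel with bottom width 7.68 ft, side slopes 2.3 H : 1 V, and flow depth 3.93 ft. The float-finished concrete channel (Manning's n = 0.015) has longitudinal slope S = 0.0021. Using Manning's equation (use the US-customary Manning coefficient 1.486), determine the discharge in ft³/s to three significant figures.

535 ft³/s

A = (b + z·y)·y = (7.68 + 2.3×3.93)×3.93 = 65.71 ft²
P = b + 2y√(1+z²) = 7.68 + 2×3.93×√(1+2.3²) = 27.39 ft
R = A/P = 65.71/27.39 = 2.399 ft
Q = (1.486/n)·A·R^(2/3)·S^(1/2) = (1.486/0.015) × 65.71 × 2.399^(2/3) × 0.0021^(1/2) = 534.5 ft³/s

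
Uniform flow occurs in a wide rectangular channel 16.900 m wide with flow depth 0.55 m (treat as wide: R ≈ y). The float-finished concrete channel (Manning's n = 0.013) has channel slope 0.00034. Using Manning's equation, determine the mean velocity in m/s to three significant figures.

0.952 m/s

A = b·y = 16.900 × 0.55 = 9.295 m²
Wide channel: R ≈ y = 0.55 m
Q = (1/n)·A·R^(2/3)·S^(1/2) = (1/0.013) × 9.295 × 0.5500^(2/3) × 0.00034^(1/2) = 8.850 m³/s
V = Q/A = 8.850/9.295 = 0.9521 m/s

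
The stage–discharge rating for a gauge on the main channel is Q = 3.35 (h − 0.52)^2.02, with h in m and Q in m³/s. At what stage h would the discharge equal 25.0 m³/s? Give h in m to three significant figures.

h − h₀ = (Q/C)^(1/b) = (25.0/3.35)^(1/2.02) = 2.705 m
h = 0.52 + 2.705 = 3.225 m

3.22 m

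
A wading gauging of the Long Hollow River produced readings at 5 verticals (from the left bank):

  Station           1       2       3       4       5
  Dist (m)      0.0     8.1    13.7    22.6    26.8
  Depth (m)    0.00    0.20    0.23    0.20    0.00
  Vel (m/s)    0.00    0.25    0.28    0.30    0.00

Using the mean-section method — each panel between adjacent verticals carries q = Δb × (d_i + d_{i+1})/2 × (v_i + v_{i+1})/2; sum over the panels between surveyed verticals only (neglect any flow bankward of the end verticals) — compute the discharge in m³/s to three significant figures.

1.04 m³/s

Panel 1-2: Δb = 8.1 m, d̄ = (0.00+0.20)/2 = 0.1, v̄ = (0.00+0.25)/2 = 0.125 → q = 8.1×0.1×0.125 = 0.1013 m³/s
Panel 2-3: Δb = 5.6 m, d̄ = (0.20+0.23)/2 = 0.215, v̄ = (0.25+0.28)/2 = 0.265 → q = 5.6×0.215×0.265 = 0.3191 m³/s
Panel 3-4: Δb = 8.9 m, d̄ = (0.23+0.20)/2 = 0.215, v̄ = (0.28+0.30)/2 = 0.29 → q = 8.9×0.215×0.29 = 0.5549 m³/s
Panel 4-5: Δb = 4.2 m, d̄ = (0.20+0.00)/2 = 0.1, v̄ = (0.30+0.00)/2 = 0.15 → q = 4.2×0.1×0.15 = 0.06300 m³/s
Q = Σ q = 1.038 m³/s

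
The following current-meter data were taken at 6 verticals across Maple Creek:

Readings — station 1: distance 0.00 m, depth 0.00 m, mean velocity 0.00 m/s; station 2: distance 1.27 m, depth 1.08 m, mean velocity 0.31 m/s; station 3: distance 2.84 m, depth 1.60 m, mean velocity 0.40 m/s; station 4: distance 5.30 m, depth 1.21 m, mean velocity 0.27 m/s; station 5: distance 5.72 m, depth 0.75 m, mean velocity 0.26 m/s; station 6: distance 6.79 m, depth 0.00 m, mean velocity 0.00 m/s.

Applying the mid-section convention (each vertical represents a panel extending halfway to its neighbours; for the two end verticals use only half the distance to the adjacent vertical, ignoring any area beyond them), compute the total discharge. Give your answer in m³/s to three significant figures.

2.38 m³/s

w_2 = (2.84 − 0.00)/2 = 1.42 m; q_2 = 0.31 × 1.08 × 1.42 = 0.4754 m³/s
w_3 = (5.30 − 1.27)/2 = 2.015 m; q_3 = 0.40 × 1.60 × 2.015 = 1.290 m³/s
w_4 = (5.72 − 2.84)/2 = 1.44 m; q_4 = 0.27 × 1.21 × 1.44 = 0.4704 m³/s
w_5 = (6.79 − 5.30)/2 = 0.745 m; q_5 = 0.26 × 0.75 × 0.745 = 0.1453 m³/s
Stations 1, 6 contribute zero (depth or velocity is 0).
Q = Σ qᵢ = 2.381 m³/s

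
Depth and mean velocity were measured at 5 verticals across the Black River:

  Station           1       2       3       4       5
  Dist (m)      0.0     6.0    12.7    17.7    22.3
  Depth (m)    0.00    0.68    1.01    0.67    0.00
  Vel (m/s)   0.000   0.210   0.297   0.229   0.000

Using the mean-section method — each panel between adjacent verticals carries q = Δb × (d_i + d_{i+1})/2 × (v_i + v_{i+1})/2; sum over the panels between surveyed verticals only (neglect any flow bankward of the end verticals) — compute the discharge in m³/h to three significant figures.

10500 m³/h

Panel 1-2: Δb = 6 m, d̄ = (0.00+0.68)/2 = 0.34, v̄ = (0.000+0.210)/2 = 0.105 → q = 6×0.34×0.105 = 0.2142 m³/s
Panel 2-3: Δb = 6.7 m, d̄ = (0.68+1.01)/2 = 0.845, v̄ = (0.210+0.297)/2 = 0.2535 → q = 6.7×0.845×0.2535 = 1.435 m³/s
Panel 3-4: Δb = 5 m, d̄ = (1.01+0.67)/2 = 0.84, v̄ = (0.297+0.229)/2 = 0.263 → q = 5×0.84×0.263 = 1.105 m³/s
Panel 4-5: Δb = 4.6 m, d̄ = (0.67+0.00)/2 = 0.335, v̄ = (0.229+0.000)/2 = 0.1145 → q = 4.6×0.335×0.1145 = 0.1764 m³/s
Q = Σ q = 2.930 m³/s
= 2.930 × 3600 = 10550 m³/h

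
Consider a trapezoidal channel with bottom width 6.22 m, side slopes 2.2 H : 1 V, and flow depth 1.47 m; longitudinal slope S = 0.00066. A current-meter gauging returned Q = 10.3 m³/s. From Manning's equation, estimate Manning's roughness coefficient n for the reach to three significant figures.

0.0356

A = (b + z·y)·y = (6.22 + 2.2×1.47)×1.47 = 13.90 m²
P = b + 2y√(1+z²) = 6.22 + 2×1.47×√(1+2.2²) = 13.32 m
R = A/P = 13.90/13.32 = 1.043 m
n = (1/Q)·A·R^(2/3)·S^(1/2) = (1/10.3) × 13.90 × 1.028 × 0.02569 = 0.03565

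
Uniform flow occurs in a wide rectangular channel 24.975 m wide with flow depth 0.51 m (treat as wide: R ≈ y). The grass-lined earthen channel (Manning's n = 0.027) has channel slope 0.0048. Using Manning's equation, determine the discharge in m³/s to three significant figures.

20.9 m³/s

A = b·y = 24.975 × 0.51 = 12.74 m²
Wide channel: R ≈ y = 0.51 m
Q = (1/n)·A·R^(2/3)·S^(1/2) = (1/0.027) × 12.74 × 0.5100^(2/3) × 0.0048^(1/2) = 20.86 m³/s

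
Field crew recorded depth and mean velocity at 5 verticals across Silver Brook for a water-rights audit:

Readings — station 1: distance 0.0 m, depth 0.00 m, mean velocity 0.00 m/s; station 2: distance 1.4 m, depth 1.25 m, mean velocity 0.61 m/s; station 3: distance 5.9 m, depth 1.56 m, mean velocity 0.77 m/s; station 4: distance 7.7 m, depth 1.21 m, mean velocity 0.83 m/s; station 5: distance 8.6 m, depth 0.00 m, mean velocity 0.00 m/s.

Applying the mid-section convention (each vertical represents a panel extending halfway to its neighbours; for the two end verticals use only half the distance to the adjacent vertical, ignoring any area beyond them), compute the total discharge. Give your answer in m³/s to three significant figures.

w_2 = (5.9 − 0.0)/2 = 2.95 m; q_2 = 0.61 × 1.25 × 2.95 = 2.249 m³/s
w_3 = (7.7 − 1.4)/2 = 3.15 m; q_3 = 0.77 × 1.56 × 3.15 = 3.784 m³/s
w_4 = (8.6 − 5.9)/2 = 1.35 m; q_4 = 0.83 × 1.21 × 1.35 = 1.356 m³/s
Stations 1, 5 contribute zero (depth or velocity is 0).
Q = Σ qᵢ = 7.389 m³/s

7.39 m³/s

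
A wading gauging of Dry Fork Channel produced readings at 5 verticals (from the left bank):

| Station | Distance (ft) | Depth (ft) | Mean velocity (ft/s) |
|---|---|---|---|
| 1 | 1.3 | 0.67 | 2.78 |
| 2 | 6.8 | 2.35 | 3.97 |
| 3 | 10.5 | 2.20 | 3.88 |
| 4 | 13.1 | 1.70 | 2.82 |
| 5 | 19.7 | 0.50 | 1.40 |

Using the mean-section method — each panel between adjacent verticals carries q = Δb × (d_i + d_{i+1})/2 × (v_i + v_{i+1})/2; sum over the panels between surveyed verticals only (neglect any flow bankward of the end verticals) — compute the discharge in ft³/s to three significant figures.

Panel 1-2: Δb = 5.5 ft, d̄ = (0.67+2.35)/2 = 1.51, v̄ = (2.78+3.97)/2 = 3.375 → q = 5.5×1.51×3.375 = 28.03 ft³/s
Panel 2-3: Δb = 3.7 ft, d̄ = (2.35+2.20)/2 = 2.275, v̄ = (3.97+3.88)/2 = 3.925 → q = 3.7×2.275×3.925 = 33.04 ft³/s
Panel 3-4: Δb = 2.6 ft, d̄ = (2.20+1.70)/2 = 1.95, v̄ = (3.88+2.82)/2 = 3.35 → q = 2.6×1.95×3.35 = 16.98 ft³/s
Panel 4-5: Δb = 6.6 ft, d̄ = (1.70+0.50)/2 = 1.1, v̄ = (2.82+1.40)/2 = 2.11 → q = 6.6×1.1×2.11 = 15.32 ft³/s
Q = Σ q = 93.37 ft³/s

93.4 ft³/s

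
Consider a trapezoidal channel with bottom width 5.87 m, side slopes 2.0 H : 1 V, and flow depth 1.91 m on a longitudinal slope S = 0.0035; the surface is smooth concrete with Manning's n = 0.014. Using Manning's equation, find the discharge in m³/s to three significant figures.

92.4 m³/s

A = (b + z·y)·y = (5.87 + 2.0×1.91)×1.91 = 18.51 m²
P = b + 2y√(1+z²) = 5.87 + 2×1.91×√(1+2.0²) = 14.41 m
R = A/P = 18.51/14.41 = 1.284 m
Q = (1/n)·A·R^(2/3)·S^(1/2) = (1/0.014) × 18.51 × 1.284^(2/3) × 0.0035^(1/2) = 92.40 m³/s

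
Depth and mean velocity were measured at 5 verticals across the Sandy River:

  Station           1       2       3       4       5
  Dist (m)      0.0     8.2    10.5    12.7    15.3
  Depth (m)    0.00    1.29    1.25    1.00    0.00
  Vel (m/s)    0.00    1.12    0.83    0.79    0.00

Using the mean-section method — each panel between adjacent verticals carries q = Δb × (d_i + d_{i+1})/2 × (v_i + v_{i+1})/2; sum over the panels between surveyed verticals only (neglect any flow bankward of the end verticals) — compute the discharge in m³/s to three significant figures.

8.33 m³/s

Panel 1-2: Δb = 8.2 m, d̄ = (0.00+1.29)/2 = 0.645, v̄ = (0.00+1.12)/2 = 0.56 → q = 8.2×0.645×0.56 = 2.962 m³/s
Panel 2-3: Δb = 2.3 m, d̄ = (1.29+1.25)/2 = 1.27, v̄ = (1.12+0.83)/2 = 0.975 → q = 2.3×1.27×0.975 = 2.848 m³/s
Panel 3-4: Δb = 2.2 m, d̄ = (1.25+1.00)/2 = 1.125, v̄ = (0.83+0.79)/2 = 0.81 → q = 2.2×1.125×0.81 = 2.005 m³/s
Panel 4-5: Δb = 2.6 m, d̄ = (1.00+0.00)/2 = 0.5, v̄ = (0.79+0.00)/2 = 0.395 → q = 2.6×0.5×0.395 = 0.5135 m³/s
Q = Σ q = 8.328 m³/s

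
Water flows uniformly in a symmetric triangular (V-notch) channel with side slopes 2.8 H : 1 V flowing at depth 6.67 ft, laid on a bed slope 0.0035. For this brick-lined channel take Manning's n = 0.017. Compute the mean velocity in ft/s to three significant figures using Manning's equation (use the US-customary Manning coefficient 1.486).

A = z·y² = 2.8×6.67² = 124.6 ft²
P = 2y√(1+z²) = 2×6.67×√(1+2.8²) = 39.66 ft
R = A/P = 124.6/39.66 = 3.141 ft
Q = (1.486/n)·A·R^(2/3)·S^(1/2) = (1.486/0.017) × 124.6 × 3.141^(2/3) × 0.0035^(1/2) = 1382 ft³/s
V = Q/A = 1382/124.6 = 11.09 ft/s

11.1 ft/s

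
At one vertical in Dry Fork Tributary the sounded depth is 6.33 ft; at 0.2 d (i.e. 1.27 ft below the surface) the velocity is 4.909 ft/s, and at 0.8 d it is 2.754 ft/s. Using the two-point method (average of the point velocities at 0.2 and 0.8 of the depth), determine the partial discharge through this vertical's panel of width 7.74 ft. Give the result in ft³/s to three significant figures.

188 ft³/s

v̄ = (4.909 + 2.754) / 2 = 3.832 ft/s
q = v̄ × d × w = 3.832 × 6.33 × 7.74 = 187.7 ft³/s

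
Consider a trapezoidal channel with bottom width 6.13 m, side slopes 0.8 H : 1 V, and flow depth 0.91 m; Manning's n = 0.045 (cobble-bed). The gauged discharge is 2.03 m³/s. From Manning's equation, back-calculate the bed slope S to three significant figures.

0.000321

A = (b + z·y)·y = (6.13 + 0.8×0.91)×0.91 = 6.241 m²
P = b + 2y√(1+z²) = 6.13 + 2×0.91×√(1+0.8²) = 8.461 m
R = A/P = 6.241/8.461 = 0.7376 m
S = (Q·n / (1·A·R^(2/3)))² = (2.03×0.045 / (1×6.241×0.8164))² = 0.0003215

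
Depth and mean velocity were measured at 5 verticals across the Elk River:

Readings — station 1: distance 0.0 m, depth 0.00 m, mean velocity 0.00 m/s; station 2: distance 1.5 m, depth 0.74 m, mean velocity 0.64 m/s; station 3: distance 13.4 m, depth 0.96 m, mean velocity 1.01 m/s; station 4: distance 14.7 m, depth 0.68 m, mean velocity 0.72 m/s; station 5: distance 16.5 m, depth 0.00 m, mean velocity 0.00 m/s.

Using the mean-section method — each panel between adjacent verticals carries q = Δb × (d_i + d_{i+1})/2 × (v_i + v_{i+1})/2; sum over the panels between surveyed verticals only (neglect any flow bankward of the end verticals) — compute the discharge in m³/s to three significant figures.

9.66 m³/s

Panel 1-2: Δb = 1.5 m, d̄ = (0.00+0.74)/2 = 0.37, v̄ = (0.00+0.64)/2 = 0.32 → q = 1.5×0.37×0.32 = 0.1776 m³/s
Panel 2-3: Δb = 11.9 m, d̄ = (0.74+0.96)/2 = 0.85, v̄ = (0.64+1.01)/2 = 0.825 → q = 11.9×0.85×0.825 = 8.345 m³/s
Panel 3-4: Δb = 1.3 m, d̄ = (0.96+0.68)/2 = 0.82, v̄ = (1.01+0.72)/2 = 0.865 → q = 1.3×0.82×0.865 = 0.9221 m³/s
Panel 4-5: Δb = 1.8 m, d̄ = (0.68+0.00)/2 = 0.34, v̄ = (0.72+0.00)/2 = 0.36 → q = 1.8×0.34×0.36 = 0.2203 m³/s
Q = Σ q = 9.665 m³/s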